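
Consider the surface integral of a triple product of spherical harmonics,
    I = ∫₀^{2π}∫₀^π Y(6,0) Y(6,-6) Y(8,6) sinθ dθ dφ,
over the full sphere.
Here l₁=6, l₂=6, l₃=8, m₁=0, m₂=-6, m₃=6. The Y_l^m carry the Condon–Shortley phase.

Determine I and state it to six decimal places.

0.171754

m-sum 0 ✓  L=20 even ✓  0≤8≤12 ✓
Π(2lᵢ+1) = 13×13×17 = 2873
triangle coeff Δ(6,6,8) = 1/1309458150
Σ_t [0,4]: t=0:+1/49766400 t=1:−1/3110400 t=2:+1/1327104 t=3:−1/3110400 t=4:+1/49766400 = 1/6635520
(3j)²=350/46189 [(6 6 8; 0 0 0)], sign=+1
Σ_t [0,0]: t=0:+1/1393459200 = 1/1393459200
(3j)²=11/646 [(6 6 8; 0 -6 6)], sign=+1
⇒ 4πI² = 2275/6137
I = (+1)√(2275/6137/(4π)) = 0.17175433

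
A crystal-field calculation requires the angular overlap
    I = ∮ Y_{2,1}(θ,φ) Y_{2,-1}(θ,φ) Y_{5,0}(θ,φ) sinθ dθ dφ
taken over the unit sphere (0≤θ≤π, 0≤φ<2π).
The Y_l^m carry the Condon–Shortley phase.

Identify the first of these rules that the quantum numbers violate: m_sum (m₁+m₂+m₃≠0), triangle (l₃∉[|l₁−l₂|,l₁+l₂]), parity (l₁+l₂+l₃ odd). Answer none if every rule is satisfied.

triangle

azimuthal sum: 1 − 1 + 0 = 0  ✓
0 ≤ 5 ≤ 4 (triangle on l)  ✗
L = 2 + 2 + 5 = 9 (odd)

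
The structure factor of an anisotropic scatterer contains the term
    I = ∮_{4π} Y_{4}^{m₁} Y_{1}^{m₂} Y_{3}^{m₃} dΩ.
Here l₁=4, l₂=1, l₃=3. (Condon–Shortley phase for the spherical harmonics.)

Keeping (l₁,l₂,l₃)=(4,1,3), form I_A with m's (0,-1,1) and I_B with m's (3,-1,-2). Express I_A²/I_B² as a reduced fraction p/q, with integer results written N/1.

Same 4,1,3: normalisation and zero-m 3j drop out of the ratio.
A: Δ: 2! 6! 0! / 9! → 1/252; sum: t=0:+1/96 = 1/96; 3j²(4 1 3; 0 -1 1) = Δ·Π!·Σ² = 1/42  (sign +1)
B: Δ: 2! 6! 0! / 9! → 1/252; sum: t=0:+1/240 = 1/240; 3j²(4 1 3; 3 -1 -2) = Δ·Π!·Σ² = 1/12  (sign -1)
I_A²/I_B² = (1/42)/(1/12) = 2/7

2/7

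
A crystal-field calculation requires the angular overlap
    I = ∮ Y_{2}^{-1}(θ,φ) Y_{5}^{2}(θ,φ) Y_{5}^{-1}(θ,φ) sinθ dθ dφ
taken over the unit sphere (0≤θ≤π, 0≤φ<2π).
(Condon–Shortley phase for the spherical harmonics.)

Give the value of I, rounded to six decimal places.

0.104819

m-sum 0 ✓  L=12 even ✓  3≤5≤7 ✓
Π(2lᵢ+1) = 5×11×11 = 605
triangle coeff Δ(2,5,5) = 1/38610
Σ_t [0,2]: t=0:+1/2880 t=1:−1/576 t=2:+1/2880 = -1/960
(3j)²=10/429 [(2 5 5; 0 0 0)], sign=+1
Σ_t [1,2]: t=1:−1/2880 t=2:+1/1440 = 1/2880
(3j)²=7/715 [(2 5 5; -1 2 -1)], sign=+1
⇒ 4πI² = 70/507
I = (+1)√(70/507/(4π)) = 0.10481902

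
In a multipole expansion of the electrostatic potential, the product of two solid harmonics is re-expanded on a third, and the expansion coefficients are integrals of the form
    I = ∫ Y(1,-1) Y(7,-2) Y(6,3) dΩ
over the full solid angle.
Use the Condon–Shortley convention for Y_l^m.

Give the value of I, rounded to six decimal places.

m-sum 0 ✓  L=14 even ✓  6≤6≤8 ✓
Π(2lᵢ+1) = 3×15×13 = 585
triangle coeff Δ(1,7,6) = 1/1365
Σ_t [1,1]: t=1:−1/518400 = -1/518400
(3j)²=7/195 [(1 7 6; 0 0 0)], sign=-1
Σ_t [2,2]: t=2:+1/4354560 = 1/4354560
(3j)²=2/273 [(1 7 6; -1 -2 3)], sign=-1
⇒ 4πI² = 2/13
I = (+1)√(2/13/(4π)) = 0.11064668

0.110647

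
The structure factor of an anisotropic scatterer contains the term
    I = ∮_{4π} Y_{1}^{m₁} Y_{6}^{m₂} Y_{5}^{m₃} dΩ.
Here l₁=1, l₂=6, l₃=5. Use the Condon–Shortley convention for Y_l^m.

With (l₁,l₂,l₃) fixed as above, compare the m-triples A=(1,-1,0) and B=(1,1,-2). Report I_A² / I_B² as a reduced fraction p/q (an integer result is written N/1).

21/10

l's match ⇒ only the (l;m) 3-j factors differ between A and B.
A: triangle coeff Δ(1,6,5) = 1/858; Σ_t [0,0]: t=0:+1/28800 = 1/28800; (3j)²=7/286 [(1 6 5; 1 -1 0)], sign=-1
B: triangle coeff Δ(1,6,5) = 1/858; Σ_t [0,0]: t=0:+1/60480 = 1/60480; (3j)²=5/429 [(1 6 5; 1 1 -2)], sign=-1
I_A²/I_B² = (7/286)/(5/429) = 21/10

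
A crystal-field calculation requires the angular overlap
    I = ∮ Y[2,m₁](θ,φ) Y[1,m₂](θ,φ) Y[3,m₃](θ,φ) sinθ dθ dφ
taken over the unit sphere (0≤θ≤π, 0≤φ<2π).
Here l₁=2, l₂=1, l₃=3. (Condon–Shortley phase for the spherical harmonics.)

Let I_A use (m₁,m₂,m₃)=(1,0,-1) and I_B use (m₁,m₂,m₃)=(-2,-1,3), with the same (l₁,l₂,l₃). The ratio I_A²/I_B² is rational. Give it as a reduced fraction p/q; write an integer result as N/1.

l's match ⇒ only the (l;m) 3-j factors differ between A and B.
A: triangle coeff Δ(2,1,3) = 1/105; Σ_t [0,0]: t=0:+1/6 = 1/6; (3j)²=8/105 [(2 1 3; 1 0 -1)], sign=+1
B: triangle coeff Δ(2,1,3) = 1/105; Σ_t [0,0]: t=0:+1/48 = 1/48; (3j)²=1/7 [(2 1 3; -2 -1 3)], sign=+1
I_A²/I_B² = (8/105)/(1/7) = 8/15

8/15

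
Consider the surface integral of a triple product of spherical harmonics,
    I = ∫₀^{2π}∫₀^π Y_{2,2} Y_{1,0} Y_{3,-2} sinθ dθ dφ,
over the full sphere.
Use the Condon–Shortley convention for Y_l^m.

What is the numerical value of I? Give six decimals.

0.184674

Rules hold: Σm=0, L=6 even, 1≤3≤3.
N = 5·3·7 = 105
Δ = 0!·4!·2!/7! = 1/105
Racah Σ t=0..0: t=0:+1/4 = 1/4
⇒ 3j(2 1 3; 0 0 0)² = 3/35, sgn -1
Racah Σ t=0..0: t=0:+1/24 = 1/24
⇒ 3j(2 1 3; 2 0 -2)² = 1/21, sgn -1
4πI² = N·(3j₀)²·(3jₘ)² = 3/7
I = +1·√(0.428571/4π) = 0.18467439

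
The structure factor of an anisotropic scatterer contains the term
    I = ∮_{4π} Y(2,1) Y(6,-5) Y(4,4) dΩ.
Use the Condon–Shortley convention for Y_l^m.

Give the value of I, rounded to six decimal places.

-0.204295

m-sum 0 ✓  L=12 even ✓  4≤4≤8 ✓
Π(2lᵢ+1) = 5×13×9 = 585
triangle coeff Δ(2,6,4) = 1/6435
Σ_t [2,2]: t=2:+1/2304 = 1/2304
(3j)²=5/143 [(2 6 4; 0 0 0)], sign=+1
Σ_t [1,1]: t=1:−1/241920 = -1/241920
(3j)²=1/39 [(2 6 4; 1 -5 4)], sign=-1
⇒ 4πI² = 75/143
I = (-1)√(75/143/(4π)) = -0.20429497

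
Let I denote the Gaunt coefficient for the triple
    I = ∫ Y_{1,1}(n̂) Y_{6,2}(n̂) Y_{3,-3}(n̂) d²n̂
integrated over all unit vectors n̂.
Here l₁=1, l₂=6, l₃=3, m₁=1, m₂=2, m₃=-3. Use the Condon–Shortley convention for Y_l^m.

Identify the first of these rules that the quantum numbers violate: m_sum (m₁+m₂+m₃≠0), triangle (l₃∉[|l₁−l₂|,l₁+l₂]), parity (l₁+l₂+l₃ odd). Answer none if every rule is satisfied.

azimuthal sum: 1 + 2 − 3 = 0  ✓
5 ≤ 3 ≤ 7 (triangle on l)  ✗
L = 1 + 6 + 3 = 10 (even)

triangle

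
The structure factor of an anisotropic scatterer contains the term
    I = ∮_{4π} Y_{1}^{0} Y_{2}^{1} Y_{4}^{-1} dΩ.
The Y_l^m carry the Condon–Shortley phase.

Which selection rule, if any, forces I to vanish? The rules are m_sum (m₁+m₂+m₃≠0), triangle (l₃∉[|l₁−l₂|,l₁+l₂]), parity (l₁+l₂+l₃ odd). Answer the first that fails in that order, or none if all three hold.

triangle

azimuthal sum: 0 + 1 − 1 = 0  ✓
1 ≤ 4 ≤ 3 (triangle on l)  ✗
L = 1 + 2 + 4 = 7 (odd)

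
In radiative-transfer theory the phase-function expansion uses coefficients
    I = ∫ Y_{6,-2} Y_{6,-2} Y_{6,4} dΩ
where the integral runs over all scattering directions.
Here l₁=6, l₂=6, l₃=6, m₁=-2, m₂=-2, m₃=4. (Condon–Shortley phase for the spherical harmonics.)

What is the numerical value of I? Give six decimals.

0.128534

Checks pass: Σm=0; 18 even; l₃=6∈[0,12].
(2·6+1)(2·6+1)(2·6+1) = 2197
Δ: 6! 6! 6! / 19! → 1/325909584
sum: t=0:+1/373248000 t=1:−1/1728000 t=2:+1/110592 t=3:−1/46656 t=4:+1/110592 t=5:−1/1728000 t=6:+1/373248000 = -7/1555200
3j²(6 6 6; 0 0 0) = Δ·Π!·Σ² = 400/46189  (sign -1)
sum: t=2:+1/1658880 t=3:−1/518400 t=4:+1/1658880 = -1/1382400
3j²(6 6 6; -2 -2 4) = Δ·Π!·Σ² = 504/46189  (sign -1)
combine: 4πI² = 2197·400/46189·504/46189 = 2620800/12623809
take √, sign +1: I = 0.12853364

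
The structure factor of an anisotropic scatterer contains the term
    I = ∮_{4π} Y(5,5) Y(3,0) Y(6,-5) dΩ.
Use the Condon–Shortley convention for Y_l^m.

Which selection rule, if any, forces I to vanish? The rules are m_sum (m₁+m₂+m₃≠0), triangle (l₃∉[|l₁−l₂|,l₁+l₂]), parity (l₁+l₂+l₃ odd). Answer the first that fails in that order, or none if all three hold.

none

m₁+m₂+m₃ = 5 + 0 − 5 = 0  ✓
triangle: |5−3|=2 ≤ l₃=6 ≤ 5+3=8  ✓
parity: l₁+l₂+l₃ = 14 is even  ✓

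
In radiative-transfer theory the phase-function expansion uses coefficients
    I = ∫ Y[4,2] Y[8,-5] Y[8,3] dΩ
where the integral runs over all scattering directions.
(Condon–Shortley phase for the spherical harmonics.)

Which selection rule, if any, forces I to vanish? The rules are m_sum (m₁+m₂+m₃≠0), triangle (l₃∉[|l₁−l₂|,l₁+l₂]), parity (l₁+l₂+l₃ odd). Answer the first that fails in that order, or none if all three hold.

azimuthal sum: 2 − 5 + 3 = 0  ✓
4 ≤ 8 ≤ 12 (triangle on l)  ✓
L = 4 + 8 + 8 = 20 (even)  ✓

none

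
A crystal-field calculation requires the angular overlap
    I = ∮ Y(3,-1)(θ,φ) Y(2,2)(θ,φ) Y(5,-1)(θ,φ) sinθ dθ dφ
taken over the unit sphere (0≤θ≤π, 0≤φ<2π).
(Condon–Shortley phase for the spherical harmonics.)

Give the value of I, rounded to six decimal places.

-0.092802

m-sum 0 ✓  L=10 even ✓  1≤5≤5 ✓
Π(2lᵢ+1) = 7×5×11 = 385
triangle coeff Δ(3,2,5) = 1/2310
Σ_t [0,0]: t=0:+1/144 = 1/144
(3j)²=10/231 [(3 2 5; 0 0 0)], sign=-1
Σ_t [0,0]: t=0:+1/1152 = 1/1152
(3j)²=1/154 [(3 2 5; -1 2 -1)], sign=+1
⇒ 4πI² = 25/231
I = (-1)√(25/231/(4π)) = -0.09280237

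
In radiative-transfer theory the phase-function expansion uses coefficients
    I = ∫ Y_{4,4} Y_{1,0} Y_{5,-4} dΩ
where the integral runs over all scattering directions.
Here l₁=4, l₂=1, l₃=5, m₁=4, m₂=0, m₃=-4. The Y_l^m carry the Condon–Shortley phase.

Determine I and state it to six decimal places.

m-sum 0 ✓  L=10 even ✓  3≤5≤5 ✓
Π(2lᵢ+1) = 9×3×11 = 297
triangle coeff Δ(4,1,5) = 1/495
Σ_t [0,0]: t=0:+1/576 = 1/576
(3j)²=5/99 [(4 1 5; 0 0 0)], sign=-1
Σ_t [0,0]: t=0:+1/40320 = 1/40320
(3j)²=1/55 [(4 1 5; 4 0 -4)], sign=-1
⇒ 4πI² = 3/11
I = (+1)√(3/11/(4π)) = 0.14731920

0.147319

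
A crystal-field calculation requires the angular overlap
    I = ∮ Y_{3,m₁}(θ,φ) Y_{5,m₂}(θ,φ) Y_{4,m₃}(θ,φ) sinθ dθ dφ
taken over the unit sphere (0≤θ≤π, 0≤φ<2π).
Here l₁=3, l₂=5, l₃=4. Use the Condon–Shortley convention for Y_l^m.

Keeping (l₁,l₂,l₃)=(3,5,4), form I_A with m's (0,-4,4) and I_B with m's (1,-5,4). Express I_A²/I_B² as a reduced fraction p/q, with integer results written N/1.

Same 3,5,4: normalisation and zero-m 3j drop out of the ratio.
A: Δ: 4! 2! 6! / 13! → 1/180180; sum: t=1:−1/8640 = -1/8640; 3j²(3 5 4; 0 -4 4) = Δ·Π!·Σ² = 28/715  (sign -1)
B: Δ: 4! 2! 6! / 13! → 1/180180; sum: t=0:+1/34560 = 1/34560; 3j²(3 5 4; 1 -5 4) = Δ·Π!·Σ² = 14/429  (sign +1)
I_A²/I_B² = (28/715)/(14/429) = 6/5

6/5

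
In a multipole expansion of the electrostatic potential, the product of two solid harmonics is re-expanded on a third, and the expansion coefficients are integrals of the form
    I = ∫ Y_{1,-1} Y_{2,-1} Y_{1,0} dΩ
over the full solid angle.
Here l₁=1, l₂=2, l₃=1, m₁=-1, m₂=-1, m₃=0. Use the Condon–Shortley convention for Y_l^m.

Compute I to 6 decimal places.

0.000000

m-sum = -1 − 1 + 0 = -2 ≠ 0 ⇒ I = 0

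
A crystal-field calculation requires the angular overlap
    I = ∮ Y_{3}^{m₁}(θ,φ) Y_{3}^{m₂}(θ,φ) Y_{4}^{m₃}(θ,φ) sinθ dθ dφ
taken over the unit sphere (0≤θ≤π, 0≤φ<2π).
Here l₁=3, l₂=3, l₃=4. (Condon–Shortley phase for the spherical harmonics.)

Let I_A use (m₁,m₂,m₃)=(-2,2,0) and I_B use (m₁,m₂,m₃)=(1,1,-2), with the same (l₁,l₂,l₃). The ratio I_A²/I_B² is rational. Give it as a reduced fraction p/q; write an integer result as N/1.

49/40

Shared (l₁,l₂,l₃)=(3,3,4): N and (l;000)² cancel in I_A²/I_B².
A: Δ = 2!·4!·4!/11! = 1/34650; Racah Σ t=1..2: t=1:−1/576 t=2:+1/72 = 7/576; ⇒ 3j(3 3 4; -2 2 0)² = 7/198, sgn +1
B: Δ = 2!·4!·4!/11! = 1/34650; Racah Σ t=0..2: t=0:+1/192 t=1:−1/36 t=2:+1/192 = -5/288; ⇒ 3j(3 3 4; 1 1 -2)² = 20/693, sgn -1
I_A²/I_B² = (7/198)/(20/693) = 49/40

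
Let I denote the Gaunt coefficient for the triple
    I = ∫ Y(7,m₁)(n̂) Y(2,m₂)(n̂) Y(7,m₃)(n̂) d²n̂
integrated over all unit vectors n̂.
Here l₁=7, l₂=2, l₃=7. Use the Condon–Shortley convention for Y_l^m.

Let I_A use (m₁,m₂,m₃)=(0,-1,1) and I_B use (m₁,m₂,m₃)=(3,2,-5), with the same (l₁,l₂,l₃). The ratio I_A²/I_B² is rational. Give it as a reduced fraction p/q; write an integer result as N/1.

7/198

l's match ⇒ only the (l;m) 3-j factors differ between A and B.
A: triangle coeff Δ(7,2,7) = 1/185640; Σ_t [0,1]: t=0:+1/1209600 t=1:−1/1036800 = -1/7257600; (3j)²=1/2210 [(7 2 7; 0 -1 1)], sign=-1
B: triangle coeff Δ(7,2,7) = 1/185640; Σ_t [2,2]: t=2:+1/29030400 = 1/29030400; (3j)²=99/7735 [(7 2 7; 3 2 -5)], sign=+1
I_A²/I_B² = (1/2210)/(99/7735) = 7/198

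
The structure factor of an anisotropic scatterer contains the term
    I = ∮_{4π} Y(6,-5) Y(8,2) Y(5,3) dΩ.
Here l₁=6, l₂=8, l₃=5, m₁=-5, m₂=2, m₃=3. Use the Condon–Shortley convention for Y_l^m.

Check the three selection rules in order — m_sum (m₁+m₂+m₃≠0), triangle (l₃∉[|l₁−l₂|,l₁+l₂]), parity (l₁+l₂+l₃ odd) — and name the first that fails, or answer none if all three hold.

m₁+m₂+m₃ = -5 + 2 + 3 = 0  ✓
triangle: |6−8|=2 ≤ l₃=5 ≤ 6+8=14  ✓
parity: l₁+l₂+l₃ = 19 is odd  ✗

parity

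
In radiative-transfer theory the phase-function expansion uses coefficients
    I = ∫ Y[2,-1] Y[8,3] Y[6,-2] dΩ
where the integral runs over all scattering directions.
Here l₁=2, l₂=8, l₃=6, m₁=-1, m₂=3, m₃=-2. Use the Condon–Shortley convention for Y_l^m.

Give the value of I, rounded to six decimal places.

-0.243748

m-sum 0 ✓  L=16 even ✓  6≤6≤10 ✓
Π(2lᵢ+1) = 5×17×13 = 1105
triangle coeff Δ(2,8,6) = 1/30940
Σ_t [2,2]: t=2:+1/2073600 = 1/2073600
(3j)²=28/1105 [(2 8 6; 0 0 0)], sign=+1
Σ_t [3,3]: t=3:−1/5806080 = -1/5806080
(3j)²=165/6188 [(2 8 6; -1 3 -2)], sign=-1
⇒ 4πI² = 165/221
I = (-1)√(165/221/(4π)) = -0.24374791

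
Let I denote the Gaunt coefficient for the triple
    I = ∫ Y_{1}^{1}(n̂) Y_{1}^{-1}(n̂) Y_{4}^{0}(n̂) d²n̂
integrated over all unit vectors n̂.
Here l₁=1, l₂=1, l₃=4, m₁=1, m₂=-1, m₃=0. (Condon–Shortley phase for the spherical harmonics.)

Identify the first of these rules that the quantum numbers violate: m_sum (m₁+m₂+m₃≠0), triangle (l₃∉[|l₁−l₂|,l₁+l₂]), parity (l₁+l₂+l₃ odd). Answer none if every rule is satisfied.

triangle

m₁+m₂+m₃ = 1 − 1 + 0 = 0  ✓
triangle: |1−1|=0 ≤ l₃=4 ≤ 1+1=2  ✗
parity: l₁+l₂+l₃ = 6 is even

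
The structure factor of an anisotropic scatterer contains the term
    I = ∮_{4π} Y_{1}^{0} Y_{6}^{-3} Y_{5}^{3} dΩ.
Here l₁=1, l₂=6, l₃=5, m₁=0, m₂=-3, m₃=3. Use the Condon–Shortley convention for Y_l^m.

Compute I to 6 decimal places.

-0.212310

Checks pass: Σm=0; 12 even; l₃=5∈[5,7].
(2·1+1)(2·6+1)(2·5+1) = 429
Δ: 2! 0! 10! / 13! → 1/858
sum: t=1:−1/14400 = -1/14400
3j²(1 6 5; 0 0 0) = Δ·Π!·Σ² = 6/143  (sign +1)
sum: t=1:−1/80640 = -1/80640
3j²(1 6 5; 0 -3 3) = Δ·Π!·Σ² = 9/286  (sign -1)
combine: 4πI² = 429·6/143·9/286 = 81/143
take √, sign -1: I = -0.21230956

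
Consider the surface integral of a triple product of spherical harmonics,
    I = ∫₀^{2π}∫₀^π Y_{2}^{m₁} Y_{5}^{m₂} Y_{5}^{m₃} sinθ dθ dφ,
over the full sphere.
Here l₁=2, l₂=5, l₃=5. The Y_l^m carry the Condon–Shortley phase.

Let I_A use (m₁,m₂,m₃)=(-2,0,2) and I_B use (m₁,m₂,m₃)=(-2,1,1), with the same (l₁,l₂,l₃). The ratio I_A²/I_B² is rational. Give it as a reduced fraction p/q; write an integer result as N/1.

14/15

Shared (l₁,l₂,l₃)=(2,5,5): N and (l;000)² cancel in I_A²/I_B².
A: Δ = 2!·2!·8!/13! = 1/38610; Racah Σ t=2..2: t=2:+1/2880 = 1/2880; ⇒ 3j(2 5 5; -2 0 2)² = 14/429, sgn -1
B: Δ = 2!·2!·8!/13! = 1/38610; Racah Σ t=2..2: t=2:+1/2304 = 1/2304; ⇒ 3j(2 5 5; -2 1 1)² = 5/143, sgn +1
I_A²/I_B² = (14/429)/(5/143) = 14/15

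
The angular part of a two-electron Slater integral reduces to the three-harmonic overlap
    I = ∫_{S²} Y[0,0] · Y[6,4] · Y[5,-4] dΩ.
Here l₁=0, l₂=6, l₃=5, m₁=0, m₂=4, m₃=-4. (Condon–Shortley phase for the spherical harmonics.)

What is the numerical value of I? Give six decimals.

l₃=5 ∉ [6,6] — triangle fails ⇒ I = 0

0.000000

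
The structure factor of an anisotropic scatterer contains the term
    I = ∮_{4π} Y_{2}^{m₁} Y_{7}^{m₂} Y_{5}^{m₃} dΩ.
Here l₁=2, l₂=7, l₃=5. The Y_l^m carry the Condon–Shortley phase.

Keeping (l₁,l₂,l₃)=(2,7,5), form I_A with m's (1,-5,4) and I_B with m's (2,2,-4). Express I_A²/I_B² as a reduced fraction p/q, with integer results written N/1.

Shared (l₁,l₂,l₃)=(2,7,5): N and (l;000)² cancel in I_A²/I_B².
A: Δ = 4!·0!·10!/15! = 1/15015; Racah Σ t=1..1: t=1:−1/2177280 = -1/2177280; ⇒ 3j(2 7 5; 1 -5 4)² = 8/273, sgn +1
B: Δ = 4!·0!·10!/15! = 1/15015; Racah Σ t=0..0: t=0:+1/8709120 = 1/8709120; ⇒ 3j(2 7 5; 2 2 -4)² = 1/3003, sgn -1
I_A²/I_B² = (8/273)/(1/3003) = 88/1

88/1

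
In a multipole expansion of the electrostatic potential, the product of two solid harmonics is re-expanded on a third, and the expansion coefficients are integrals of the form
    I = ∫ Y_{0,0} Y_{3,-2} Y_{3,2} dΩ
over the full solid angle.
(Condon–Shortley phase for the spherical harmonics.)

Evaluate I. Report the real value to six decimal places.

Rules hold: Σm=0, L=6 even, 3≤3≤3.
N = 1·7·7 = 49
Δ = 0!·0!·6!/7! = 1/7
Racah Σ t=0..0: t=0:+1/36 = 1/36
⇒ 3j(0 3 3; 0 0 0)² = 1/7, sgn -1
Racah Σ t=0..0: t=0:+1/120 = 1/120
⇒ 3j(0 3 3; 0 -2 2)² = 1/7, sgn -1
4πI² = N·(3j₀)²·(3jₘ)² = 1/1
I = +1·√(1/4π) = 0.28209479

0.282095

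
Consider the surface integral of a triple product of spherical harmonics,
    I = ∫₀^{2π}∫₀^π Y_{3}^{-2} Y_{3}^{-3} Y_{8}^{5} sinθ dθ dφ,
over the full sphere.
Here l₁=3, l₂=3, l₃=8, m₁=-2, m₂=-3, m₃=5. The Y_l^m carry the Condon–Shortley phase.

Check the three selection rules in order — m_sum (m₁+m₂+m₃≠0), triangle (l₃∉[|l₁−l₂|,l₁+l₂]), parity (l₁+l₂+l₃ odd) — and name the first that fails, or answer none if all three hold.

azimuthal sum: -2 − 3 + 5 = 0  ✓
0 ≤ 8 ≤ 6 (triangle on l)  ✗
L = 3 + 3 + 8 = 14 (even)

triangle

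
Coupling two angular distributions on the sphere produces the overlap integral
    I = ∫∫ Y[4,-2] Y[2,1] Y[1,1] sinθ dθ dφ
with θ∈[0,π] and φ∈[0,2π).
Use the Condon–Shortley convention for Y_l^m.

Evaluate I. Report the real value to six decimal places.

0.000000

triangle: need 2≤l₃≤6, have 1; I=0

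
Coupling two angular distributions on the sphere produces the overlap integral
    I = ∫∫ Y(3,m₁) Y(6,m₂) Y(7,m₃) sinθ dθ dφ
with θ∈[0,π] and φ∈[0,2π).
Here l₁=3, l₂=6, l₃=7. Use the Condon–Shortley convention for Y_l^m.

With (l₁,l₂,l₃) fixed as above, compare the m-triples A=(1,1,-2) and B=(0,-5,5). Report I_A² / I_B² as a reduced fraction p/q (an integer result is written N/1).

l's match ⇒ only the (l;m) 3-j factors differ between A and B.
A: triangle coeff Δ(3,6,7) = 1/2042040; Σ_t [0,2]: t=0:+1/241920 t=1:−1/103680 t=2:+1/691200 = -59/14515200; (3j)²=3481/340340 [(3 6 7; 1 1 -2)], sign=+1
B: triangle coeff Δ(3,6,7) = 1/2042040; Σ_t [0,1]: t=0:+1/4354560 t=1:−1/14515200 = 1/6220800; (3j)²=77/4420 [(3 6 7; 0 -5 5)], sign=+1
I_A²/I_B² = (3481/340340)/(77/4420) = 3481/5929

3481/5929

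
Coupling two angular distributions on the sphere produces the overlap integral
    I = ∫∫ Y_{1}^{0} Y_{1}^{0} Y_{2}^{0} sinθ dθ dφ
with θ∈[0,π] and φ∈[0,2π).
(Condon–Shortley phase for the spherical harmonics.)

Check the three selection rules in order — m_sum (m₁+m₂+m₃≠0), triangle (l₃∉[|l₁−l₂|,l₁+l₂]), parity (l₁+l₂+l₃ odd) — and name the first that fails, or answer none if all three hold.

none

azimuthal sum: 0 + 0 + 0 = 0  ✓
0 ≤ 2 ≤ 2 (triangle on l)  ✓
L = 1 + 1 + 2 = 4 (even)  ✓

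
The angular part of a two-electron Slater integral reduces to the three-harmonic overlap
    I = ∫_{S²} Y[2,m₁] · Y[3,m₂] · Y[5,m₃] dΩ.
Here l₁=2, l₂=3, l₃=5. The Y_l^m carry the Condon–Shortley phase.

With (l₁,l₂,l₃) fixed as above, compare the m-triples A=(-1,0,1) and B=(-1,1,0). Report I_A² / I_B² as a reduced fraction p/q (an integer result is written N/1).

8/5

l's match ⇒ only the (l;m) 3-j factors differ between A and B.
A: triangle coeff Δ(2,3,5) = 1/2310; Σ_t [0,0]: t=0:+1/216 = 1/216; (3j)²=8/231 [(2 3 5; -1 0 1)], sign=+1
B: triangle coeff Δ(2,3,5) = 1/2310; Σ_t [0,0]: t=0:+1/288 = 1/288; (3j)²=5/231 [(2 3 5; -1 1 0)], sign=-1
I_A²/I_B² = (8/231)/(5/231) = 8/5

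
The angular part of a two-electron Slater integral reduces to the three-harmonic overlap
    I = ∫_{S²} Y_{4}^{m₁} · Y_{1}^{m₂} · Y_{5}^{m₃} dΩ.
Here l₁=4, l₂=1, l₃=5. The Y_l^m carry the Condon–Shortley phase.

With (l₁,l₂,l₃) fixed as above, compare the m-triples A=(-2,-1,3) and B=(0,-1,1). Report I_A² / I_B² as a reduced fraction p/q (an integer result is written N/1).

Same 4,1,5: normalisation and zero-m 3j drop out of the ratio.
A: Δ: 0! 8! 2! / 11! → 1/495; sum: t=0:+1/2880 = 1/2880; 3j²(4 1 5; -2 -1 3) = Δ·Π!·Σ² = 28/495  (sign +1)
B: Δ: 0! 8! 2! / 11! → 1/495; sum: t=0:+1/1152 = 1/1152; 3j²(4 1 5; 0 -1 1) = Δ·Π!·Σ² = 1/33  (sign +1)
I_A²/I_B² = (28/495)/(1/33) = 28/15

28/15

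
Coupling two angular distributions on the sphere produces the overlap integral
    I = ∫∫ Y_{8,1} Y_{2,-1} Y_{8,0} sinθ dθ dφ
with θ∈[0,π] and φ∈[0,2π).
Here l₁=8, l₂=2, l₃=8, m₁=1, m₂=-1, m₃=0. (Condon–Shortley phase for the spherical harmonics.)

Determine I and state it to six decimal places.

-0.023001

m-sum 0 ✓  L=18 even ✓  6≤8≤10 ✓
Π(2lᵢ+1) = 17×5×17 = 1445
triangle coeff Δ(8,2,8) = 1/348840
Σ_t [0,2]: t=0:+1/116121600 t=1:−1/25401600 t=2:+1/116121600 = -1/45158400
(3j)²=24/1615 [(8 2 8; 0 0 0)], sign=-1
Σ_t [0,1]: t=0:+1/50803200 t=1:−1/58060800 = 1/406425600
(3j)²=1/3230 [(8 2 8; 1 -1 0)], sign=+1
⇒ 4πI² = 12/1805
I = (-1)√(12/1805/(4π)) = -0.02300102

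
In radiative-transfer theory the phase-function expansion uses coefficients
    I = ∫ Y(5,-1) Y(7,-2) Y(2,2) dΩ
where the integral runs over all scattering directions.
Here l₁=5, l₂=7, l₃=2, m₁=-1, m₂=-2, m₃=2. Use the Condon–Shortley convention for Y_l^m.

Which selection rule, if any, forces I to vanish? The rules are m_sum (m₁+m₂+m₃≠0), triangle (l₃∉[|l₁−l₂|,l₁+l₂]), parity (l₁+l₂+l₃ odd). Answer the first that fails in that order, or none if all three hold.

m_sum

m₁+m₂+m₃ = -1 − 2 + 2 = -1  ✗
triangle: |5−7|=2 ≤ l₃=2 ≤ 5+7=12
parity: l₁+l₂+l₃ = 14 is even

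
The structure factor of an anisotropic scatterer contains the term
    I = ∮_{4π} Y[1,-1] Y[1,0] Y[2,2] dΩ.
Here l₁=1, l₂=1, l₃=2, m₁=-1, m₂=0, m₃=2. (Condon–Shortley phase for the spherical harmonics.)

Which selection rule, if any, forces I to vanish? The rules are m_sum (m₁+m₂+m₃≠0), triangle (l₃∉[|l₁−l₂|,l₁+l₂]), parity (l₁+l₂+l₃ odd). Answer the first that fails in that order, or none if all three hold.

Σmᵢ = 1  ✗
l₃∈[|l₁−l₂|,l₁+l₂]=[0,2], have l₃=2
Σlᵢ = 4 ⇒ even

m_sum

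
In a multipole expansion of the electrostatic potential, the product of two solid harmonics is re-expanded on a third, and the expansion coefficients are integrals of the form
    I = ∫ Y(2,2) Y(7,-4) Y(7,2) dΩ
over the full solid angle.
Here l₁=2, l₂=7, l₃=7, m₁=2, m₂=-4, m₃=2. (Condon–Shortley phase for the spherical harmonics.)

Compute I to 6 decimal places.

Checks pass: Σm=0; 16 even; l₃=7∈[5,9].
(2·2+1)(2·7+1)(2·7+1) = 1125
Δ: 2! 2! 12! / 17! → 1/185640
sum: t=0:+1/2419200 t=1:−1/518400 t=2:+1/2419200 = -1/907200
3j²(2 7 7; 0 0 0) = Δ·Π!·Σ² = 56/3315  (sign +1)
sum: t=0:+1/8709120 = 1/8709120
3j²(2 7 7; 2 -4 2) = Δ·Π!·Σ² = 55/3094  (sign -1)
combine: 4πI² = 1125·56/3315·55/3094 = 16500/48841
take √, sign -1: I = -0.16396259

-0.163963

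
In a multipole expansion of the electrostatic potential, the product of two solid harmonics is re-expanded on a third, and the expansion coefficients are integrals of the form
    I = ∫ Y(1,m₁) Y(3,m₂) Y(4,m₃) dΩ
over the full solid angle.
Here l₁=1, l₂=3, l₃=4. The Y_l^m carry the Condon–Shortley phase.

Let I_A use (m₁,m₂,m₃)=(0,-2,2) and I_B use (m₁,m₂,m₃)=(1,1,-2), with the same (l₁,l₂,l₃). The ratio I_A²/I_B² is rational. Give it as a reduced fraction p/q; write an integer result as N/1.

Shared (l₁,l₂,l₃)=(1,3,4): N and (l;000)² cancel in I_A²/I_B².
A: Δ = 0!·2!·6!/9! = 1/252; Racah Σ t=0..0: t=0:+1/120 = 1/120; ⇒ 3j(1 3 4; 0 -2 2)² = 1/21, sgn +1
B: Δ = 0!·2!·6!/9! = 1/252; Racah Σ t=0..0: t=0:+1/96 = 1/96; ⇒ 3j(1 3 4; 1 1 -2)² = 5/84, sgn +1
I_A²/I_B² = (1/21)/(5/84) = 4/5

4/5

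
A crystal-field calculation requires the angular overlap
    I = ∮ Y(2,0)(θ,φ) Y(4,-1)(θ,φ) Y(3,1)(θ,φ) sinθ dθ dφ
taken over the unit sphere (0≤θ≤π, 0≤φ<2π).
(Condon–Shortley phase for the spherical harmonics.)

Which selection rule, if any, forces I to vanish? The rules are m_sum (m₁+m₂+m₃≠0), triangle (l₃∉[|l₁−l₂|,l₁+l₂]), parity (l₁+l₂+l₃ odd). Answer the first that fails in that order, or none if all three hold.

azimuthal sum: 0 − 1 + 1 = 0  ✓
2 ≤ 3 ≤ 6 (triangle on l)  ✓
L = 2 + 4 + 3 = 9 (odd)  ✗

parity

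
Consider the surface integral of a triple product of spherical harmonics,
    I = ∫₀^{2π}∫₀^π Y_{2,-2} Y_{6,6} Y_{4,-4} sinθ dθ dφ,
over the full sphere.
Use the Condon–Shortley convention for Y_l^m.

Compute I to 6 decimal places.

0.353849

Checks pass: Σm=0; 12 even; l₃=4∈[4,8].
(2·2+1)(2·6+1)(2·4+1) = 585
Δ: 4! 0! 8! / 13! → 1/6435
sum: t=2:+1/2304 = 1/2304
3j²(2 6 4; 0 0 0) = Δ·Π!·Σ² = 5/143  (sign +1)
sum: t=4:+1/967680 = 1/967680
3j²(2 6 4; -2 6 -4) = Δ·Π!·Σ² = 1/13  (sign +1)
combine: 4πI² = 585·5/143·1/13 = 225/143
take √, sign +1: I = 0.35384927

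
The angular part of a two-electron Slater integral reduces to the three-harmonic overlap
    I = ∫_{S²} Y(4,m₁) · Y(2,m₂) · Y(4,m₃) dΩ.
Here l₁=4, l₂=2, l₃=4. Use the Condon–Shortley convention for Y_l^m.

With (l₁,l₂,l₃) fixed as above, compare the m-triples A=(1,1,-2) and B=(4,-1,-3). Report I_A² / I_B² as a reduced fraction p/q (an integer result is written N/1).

81/196

Shared (l₁,l₂,l₃)=(4,2,4): N and (l;000)² cancel in I_A²/I_B².
A: Δ = 2!·6!·2!/11! = 1/13860; Racah Σ t=1..2: t=1:−1/96 t=2:+1/240 = -1/160; ⇒ 3j(4 2 4; 1 1 -2)² = 27/1540, sgn -1
B: Δ = 2!·6!·2!/11! = 1/13860; Racah Σ t=0..0: t=0:+1/1440 = 1/1440; ⇒ 3j(4 2 4; 4 -1 -3)² = 7/165, sgn -1
I_A²/I_B² = (27/1540)/(7/165) = 81/196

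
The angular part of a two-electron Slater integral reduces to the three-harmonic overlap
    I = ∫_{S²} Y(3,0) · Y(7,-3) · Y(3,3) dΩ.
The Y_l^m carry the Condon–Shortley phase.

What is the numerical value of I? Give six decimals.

0.000000

triangle: need 4≤l₃≤10, have 3; I=0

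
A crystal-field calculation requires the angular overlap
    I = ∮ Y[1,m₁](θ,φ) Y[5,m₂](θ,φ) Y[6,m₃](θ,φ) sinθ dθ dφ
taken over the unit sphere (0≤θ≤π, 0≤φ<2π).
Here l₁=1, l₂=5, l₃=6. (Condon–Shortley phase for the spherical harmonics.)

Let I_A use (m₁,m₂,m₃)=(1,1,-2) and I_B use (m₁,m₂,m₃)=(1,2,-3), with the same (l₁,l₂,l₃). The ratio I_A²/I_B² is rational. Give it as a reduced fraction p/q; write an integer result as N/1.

7/9

l's match ⇒ only the (l;m) 3-j factors differ between A and B.
A: triangle coeff Δ(1,5,6) = 1/858; Σ_t [0,0]: t=0:+1/34560 = 1/34560; (3j)²=14/429 [(1 5 6; 1 1 -2)], sign=+1
B: triangle coeff Δ(1,5,6) = 1/858; Σ_t [0,0]: t=0:+1/60480 = 1/60480; (3j)²=6/143 [(1 5 6; 1 2 -3)], sign=-1
I_A²/I_B² = (14/429)/(6/143) = 7/9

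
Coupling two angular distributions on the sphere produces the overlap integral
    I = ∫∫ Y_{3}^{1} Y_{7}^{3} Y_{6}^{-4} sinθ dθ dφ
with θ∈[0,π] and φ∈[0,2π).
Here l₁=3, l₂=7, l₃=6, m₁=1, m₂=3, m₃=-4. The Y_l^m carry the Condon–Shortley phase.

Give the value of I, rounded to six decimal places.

m-sum 0 ✓  L=16 even ✓  4≤6≤10 ✓
Π(2lᵢ+1) = 7×15×13 = 1365
triangle coeff Δ(3,7,6) = 1/2042040
Σ_t [1,3]: t=1:−1/207360 t=2:+1/57600 t=3:−1/207360 = 1/129600
(3j)²=168/12155 [(3 7 6; 0 0 0)], sign=+1
Σ_t [0,2]: t=0:+1/174182400 t=1:−1/2177280 t=2:+1/645120 = 191/174182400
(3j)²=36481/2042040 [(3 7 6; 1 3 -4)], sign=+1
⇒ 4πI² = 766101/2272985
I = (+1)√(766101/2272985/(4π)) = 0.16377205

0.163772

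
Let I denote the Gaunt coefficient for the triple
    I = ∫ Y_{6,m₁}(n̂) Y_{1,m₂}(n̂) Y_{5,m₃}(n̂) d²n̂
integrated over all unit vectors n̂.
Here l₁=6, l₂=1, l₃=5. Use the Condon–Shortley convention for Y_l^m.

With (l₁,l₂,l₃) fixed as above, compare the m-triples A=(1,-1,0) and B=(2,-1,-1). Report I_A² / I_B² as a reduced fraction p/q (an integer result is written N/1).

Same 6,1,5: normalisation and zero-m 3j drop out of the ratio.
A: Δ: 2! 10! 0! / 13! → 1/858; sum: t=0:+1/28800 = 1/28800; 3j²(6 1 5; 1 -1 0) = Δ·Π!·Σ² = 7/286  (sign -1)
B: Δ: 2! 10! 0! / 13! → 1/858; sum: t=0:+1/34560 = 1/34560; 3j²(6 1 5; 2 -1 -1) = Δ·Π!·Σ² = 14/429  (sign +1)
I_A²/I_B² = (7/286)/(14/429) = 3/4

3/4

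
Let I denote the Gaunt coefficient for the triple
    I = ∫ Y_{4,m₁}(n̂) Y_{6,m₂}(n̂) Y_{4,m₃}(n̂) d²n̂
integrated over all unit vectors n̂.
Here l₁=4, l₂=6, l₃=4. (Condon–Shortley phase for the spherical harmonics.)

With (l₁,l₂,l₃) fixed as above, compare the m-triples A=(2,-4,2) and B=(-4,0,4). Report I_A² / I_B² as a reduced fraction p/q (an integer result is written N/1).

63/2

Shared (l₁,l₂,l₃)=(4,6,4): N and (l;000)² cancel in I_A²/I_B².
A: Δ = 6!·2!·6!/15! = 1/1261260; Racah Σ t=0..2: t=0:+1/69120 t=1:−1/14400 t=2:+1/69120 = -7/172800; ⇒ 3j(4 6 4; 2 -4 2)² = 14/715, sgn -1
B: Δ = 6!·2!·6!/15! = 1/1261260; Racah Σ t=6..6: t=6:+1/1036800 = 1/1036800; ⇒ 3j(4 6 4; -4 0 4)² = 4/6435, sgn +1
I_A²/I_B² = (14/715)/(4/6435) = 63/2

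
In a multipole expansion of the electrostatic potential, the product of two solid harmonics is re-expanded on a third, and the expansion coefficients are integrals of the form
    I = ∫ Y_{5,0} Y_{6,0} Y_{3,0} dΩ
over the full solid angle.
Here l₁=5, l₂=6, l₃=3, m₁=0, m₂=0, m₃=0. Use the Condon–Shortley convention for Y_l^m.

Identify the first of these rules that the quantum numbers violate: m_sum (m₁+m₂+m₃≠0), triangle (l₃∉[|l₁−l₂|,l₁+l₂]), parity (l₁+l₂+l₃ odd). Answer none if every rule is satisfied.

Σmᵢ = 0  ✓
l₃∈[|l₁−l₂|,l₁+l₂]=[1,11], have l₃=3  ✓
Σlᵢ = 14 ⇒ even  ✓

none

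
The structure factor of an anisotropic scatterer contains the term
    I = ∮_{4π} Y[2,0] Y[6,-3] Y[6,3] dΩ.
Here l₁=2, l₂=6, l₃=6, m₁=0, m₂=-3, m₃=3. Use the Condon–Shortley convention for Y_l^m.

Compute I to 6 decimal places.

-0.057344

Checks pass: Σm=0; 14 even; l₃=6∈[4,8].
(2·2+1)(2·6+1)(2·6+1) = 845
Δ: 2! 2! 10! / 15! → 1/90090
sum: t=0:+1/69120 t=1:−1/14400 t=2:+1/69120 = -7/172800
3j²(2 6 6; 0 0 0) = Δ·Π!·Σ² = 14/715  (sign -1)
sum: t=0:+1/120960 t=1:−1/80640 t=2:+1/1451520 = -1/290304
3j²(2 6 6; 0 -3 3) = Δ·Π!·Σ² = 5/2002  (sign +1)
combine: 4πI² = 845·14/715·5/2002 = 5/121
take √, sign -1: I = -0.05734392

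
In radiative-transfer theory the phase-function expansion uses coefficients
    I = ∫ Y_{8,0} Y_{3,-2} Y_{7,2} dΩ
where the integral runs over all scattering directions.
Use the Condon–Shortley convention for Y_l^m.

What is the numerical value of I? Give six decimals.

Rules hold: Σm=0, L=18 even, 5≤7≤11.
N = 17·7·15 = 1785
Δ = 4!·12!·2!/19! = 1/5290740
Racah Σ t=1..3: t=1:−1/7257600 t=2:+1/2073600 t=3:−1/7257600 = 1/4838400
⇒ 3j(8 3 7; 0 0 0)² = 252/20995, sgn -1
Racah Σ t=0..1: t=0:+1/23224320 t=1:−1/7257600 = -11/116121600
⇒ 3j(8 3 7; 0 -2 2)² = 121/8398, sgn +1
4πI² = N·(3j₀)²·(3jₘ)² = 320166/1037153
I = -1·√(0.308697/4π) = -0.15673329

-0.156733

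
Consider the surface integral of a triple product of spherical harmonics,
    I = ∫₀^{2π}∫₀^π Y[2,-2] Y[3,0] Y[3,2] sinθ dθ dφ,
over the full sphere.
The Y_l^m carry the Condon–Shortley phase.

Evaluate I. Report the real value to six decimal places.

Checks pass: Σm=0; 8 even; l₃=3∈[1,5].
(2·2+1)(2·3+1)(2·3+1) = 245
Δ: 2! 2! 4! / 9! → 1/3780
sum: t=0:+1/24 t=1:−1/4 t=2:+1/24 = -1/6
3j²(2 3 3; 0 0 0) = Δ·Π!·Σ² = 4/105  (sign +1)
sum: t=2:+1/24 = 1/24
3j²(2 3 3; -2 0 2) = Δ·Π!·Σ² = 1/21  (sign -1)
combine: 4πI² = 245·4/105·1/21 = 4/9
take √, sign -1: I = -0.18806319

-0.188063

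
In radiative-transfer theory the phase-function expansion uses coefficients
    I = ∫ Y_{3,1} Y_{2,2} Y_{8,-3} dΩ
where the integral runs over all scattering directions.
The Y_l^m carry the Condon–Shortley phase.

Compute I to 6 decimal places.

0.000000

triangle: need 1≤l₃≤5, have 8; I=0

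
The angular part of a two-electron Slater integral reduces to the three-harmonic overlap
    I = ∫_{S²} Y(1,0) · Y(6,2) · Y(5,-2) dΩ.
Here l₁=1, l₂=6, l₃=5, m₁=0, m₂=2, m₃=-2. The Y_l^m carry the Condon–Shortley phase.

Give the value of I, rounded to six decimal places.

m-sum 0 ✓  L=12 even ✓  5≤5≤7 ✓
Π(2lᵢ+1) = 3×13×11 = 429
triangle coeff Δ(1,6,5) = 1/858
Σ_t [1,1]: t=1:−1/14400 = -1/14400
(3j)²=6/143 [(1 6 5; 0 0 0)], sign=+1
Σ_t [1,1]: t=1:−1/30240 = -1/30240
(3j)²=16/429 [(1 6 5; 0 2 -2)], sign=+1
⇒ 4πI² = 96/143
I = (+1)√(96/143/(4π)) = 0.23113338

0.231133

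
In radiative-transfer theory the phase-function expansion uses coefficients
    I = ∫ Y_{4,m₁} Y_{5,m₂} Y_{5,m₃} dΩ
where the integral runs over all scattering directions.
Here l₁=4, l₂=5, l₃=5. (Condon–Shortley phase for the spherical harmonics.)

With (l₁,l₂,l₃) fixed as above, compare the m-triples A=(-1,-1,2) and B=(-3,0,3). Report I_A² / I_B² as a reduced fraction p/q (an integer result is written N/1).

Shared (l₁,l₂,l₃)=(4,5,5): N and (l;000)² cancel in I_A²/I_B².
A: Δ = 4!·4!·6!/15! = 1/3153150; Racah Σ t=1..4: t=1:−1/5184 t=2:+1/1152 t=3:−1/2880 t=4:+1/103680 = 7/20736; ⇒ 3j(4 5 5; -1 -1 2)² = 35/2574, sgn -1
B: Δ = 4!·4!·6!/15! = 1/3153150; Racah Σ t=3..4: t=3:−1/6912 t=4:+1/17280 = -1/11520; ⇒ 3j(4 5 5; -3 0 3)² = 2/143, sgn -1
I_A²/I_B² = (35/2574)/(2/143) = 35/36

35/36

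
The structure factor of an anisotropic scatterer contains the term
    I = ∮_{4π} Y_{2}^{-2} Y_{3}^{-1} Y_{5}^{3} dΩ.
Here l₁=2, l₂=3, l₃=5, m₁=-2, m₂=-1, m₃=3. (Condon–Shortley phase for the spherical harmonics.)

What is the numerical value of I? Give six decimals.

m-sum 0 ✓  L=10 even ✓  1≤5≤5 ✓
Π(2lᵢ+1) = 5×7×11 = 385
triangle coeff Δ(2,3,5) = 1/2310
Σ_t [0,0]: t=0:+1/144 = 1/144
(3j)²=10/231 [(2 3 5; 0 0 0)], sign=-1
Σ_t [0,0]: t=0:+1/1152 = 1/1152
(3j)²=1/33 [(2 3 5; -2 -1 3)], sign=+1
⇒ 4πI² = 50/99
I = (-1)√(50/99/(4π)) = -0.20047604

-0.200476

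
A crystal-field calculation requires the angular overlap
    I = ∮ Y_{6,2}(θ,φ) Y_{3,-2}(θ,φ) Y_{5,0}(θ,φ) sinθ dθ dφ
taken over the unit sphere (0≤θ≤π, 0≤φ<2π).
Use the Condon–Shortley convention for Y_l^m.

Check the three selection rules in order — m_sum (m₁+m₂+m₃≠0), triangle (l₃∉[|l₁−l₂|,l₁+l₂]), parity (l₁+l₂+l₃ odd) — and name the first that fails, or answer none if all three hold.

azimuthal sum: 2 − 2 + 0 = 0  ✓
3 ≤ 5 ≤ 9 (triangle on l)  ✓
L = 6 + 3 + 5 = 14 (even)  ✓

none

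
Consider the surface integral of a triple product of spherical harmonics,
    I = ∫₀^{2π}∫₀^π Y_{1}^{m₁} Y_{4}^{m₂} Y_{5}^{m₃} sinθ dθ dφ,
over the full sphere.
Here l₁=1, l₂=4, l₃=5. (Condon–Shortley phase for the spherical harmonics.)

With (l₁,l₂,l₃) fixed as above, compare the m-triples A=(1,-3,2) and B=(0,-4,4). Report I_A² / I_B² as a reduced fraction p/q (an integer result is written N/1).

l's match ⇒ only the (l;m) 3-j factors differ between A and B.
A: triangle coeff Δ(1,4,5) = 1/495; Σ_t [0,0]: t=0:+1/10080 = 1/10080; (3j)²=1/165 [(1 4 5; 1 -3 2)], sign=-1
B: triangle coeff Δ(1,4,5) = 1/495; Σ_t [0,0]: t=0:+1/40320 = 1/40320; (3j)²=1/55 [(1 4 5; 0 -4 4)], sign=-1
I_A²/I_B² = (1/165)/(1/55) = 1/3

1/3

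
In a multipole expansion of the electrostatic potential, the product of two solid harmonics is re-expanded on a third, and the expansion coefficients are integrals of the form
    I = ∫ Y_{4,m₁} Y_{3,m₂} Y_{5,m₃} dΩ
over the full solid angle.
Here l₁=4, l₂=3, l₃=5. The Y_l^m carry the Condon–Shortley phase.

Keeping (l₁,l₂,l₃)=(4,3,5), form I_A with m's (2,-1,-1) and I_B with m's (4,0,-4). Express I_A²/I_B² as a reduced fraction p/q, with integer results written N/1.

1849/7056

Shared (l₁,l₂,l₃)=(4,3,5): N and (l;000)² cancel in I_A²/I_B².
A: Δ = 2!·6!·4!/13! = 1/180180; Racah Σ t=0..2: t=0:+1/384 t=1:−1/720 t=2:+1/34560 = 43/34560; ⇒ 3j(4 3 5; 2 -1 -1)² = 1849/180180, sgn +1
B: Δ = 2!·6!·4!/13! = 1/180180; Racah Σ t=0..0: t=0:+1/8640 = 1/8640; ⇒ 3j(4 3 5; 4 0 -4)² = 28/715, sgn -1
I_A²/I_B² = (1849/180180)/(28/715) = 1849/7056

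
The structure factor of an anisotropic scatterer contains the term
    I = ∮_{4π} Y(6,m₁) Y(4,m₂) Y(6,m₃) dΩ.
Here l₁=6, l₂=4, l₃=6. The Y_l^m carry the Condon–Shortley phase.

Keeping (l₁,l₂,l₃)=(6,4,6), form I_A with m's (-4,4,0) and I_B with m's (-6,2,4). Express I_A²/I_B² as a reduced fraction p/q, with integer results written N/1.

Shared (l₁,l₂,l₃)=(6,4,6): N and (l;000)² cancel in I_A²/I_B².
A: Δ = 4!·8!·4!/17! = 1/15315300; Racah Σ t=4..4: t=4:+1/829440 = 1/829440; ⇒ 3j(6 4 6; -4 4 0)² = 35/2431, sgn +1
B: Δ = 4!·8!·4!/17! = 1/15315300; Racah Σ t=4..4: t=4:+1/3870720 = 1/3870720; ⇒ 3j(6 4 6; -6 2 4)² = 135/6188, sgn +1
I_A²/I_B² = (35/2431)/(135/6188) = 196/297

196/297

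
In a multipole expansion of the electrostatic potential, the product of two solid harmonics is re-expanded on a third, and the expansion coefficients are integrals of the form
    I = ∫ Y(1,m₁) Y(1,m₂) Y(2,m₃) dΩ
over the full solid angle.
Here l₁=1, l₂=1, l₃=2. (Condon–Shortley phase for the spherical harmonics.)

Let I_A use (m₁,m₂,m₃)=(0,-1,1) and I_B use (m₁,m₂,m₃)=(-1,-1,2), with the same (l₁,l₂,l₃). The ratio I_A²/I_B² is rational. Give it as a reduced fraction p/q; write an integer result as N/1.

Same 1,1,2: normalisation and zero-m 3j drop out of the ratio.
A: Δ: 0! 2! 2! / 5! → 1/30; sum: t=0:+1/2 = 1/2; 3j²(1 1 2; 0 -1 1) = Δ·Π!·Σ² = 1/10  (sign -1)
B: Δ: 0! 2! 2! / 5! → 1/30; sum: t=0:+1/4 = 1/4; 3j²(1 1 2; -1 -1 2) = Δ·Π!·Σ² = 1/5  (sign +1)
I_A²/I_B² = (1/10)/(1/5) = 1/2

1/2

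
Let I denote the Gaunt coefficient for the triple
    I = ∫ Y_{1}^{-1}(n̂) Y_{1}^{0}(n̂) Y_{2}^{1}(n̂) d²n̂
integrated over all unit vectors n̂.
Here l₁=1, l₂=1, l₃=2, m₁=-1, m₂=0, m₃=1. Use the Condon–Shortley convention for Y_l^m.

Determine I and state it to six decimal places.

Rules hold: Σm=0, L=4 even, 0≤2≤2.
N = 3·3·5 = 45
Δ = 0!·2!·2!/5! = 1/30
Racah Σ t=0..0: t=0:+1/1 = 1/1
⇒ 3j(1 1 2; 0 0 0)² = 2/15, sgn +1
Racah Σ t=0..0: t=0:+1/2 = 1/2
⇒ 3j(1 1 2; -1 0 1)² = 1/10, sgn -1
4πI² = N·(3j₀)²·(3jₘ)² = 3/5
I = -1·√(0.6/4π) = -0.21850969

-0.218510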